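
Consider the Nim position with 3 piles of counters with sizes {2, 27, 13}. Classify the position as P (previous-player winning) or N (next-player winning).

N-position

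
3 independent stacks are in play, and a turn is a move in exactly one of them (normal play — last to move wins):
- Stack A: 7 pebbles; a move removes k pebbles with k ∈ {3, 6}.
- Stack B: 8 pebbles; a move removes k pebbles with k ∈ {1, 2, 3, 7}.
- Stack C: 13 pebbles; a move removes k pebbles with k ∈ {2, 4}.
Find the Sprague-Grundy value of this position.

2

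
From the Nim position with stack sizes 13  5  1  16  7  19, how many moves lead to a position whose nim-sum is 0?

Compute the nim-sum pairwise:
13 XOR 5 = 8
8 XOR 1 = 9
9 XOR 16 = 25
25 XOR 7 = 30
30 XOR 19 = 13
The overall nim-sum is X = 13. A stack of size p has a winning move iff p XOR X < p (reduce it to p XOR X).
  13: 13 XOR 13 = 0 < 13 — winning move (to 0).
  5: 5 XOR 13 = 8 ≥ 5 — no move.
  1: 1 XOR 13 = 12 ≥ 1 — no move.
  16: 16 XOR 13 = 29 ≥ 16 — no move.
  7: 7 XOR 13 = 10 ≥ 7 — no move.
  19: 19 XOR 13 = 30 ≥ 19 — no move.
That gives 1 winning move.

1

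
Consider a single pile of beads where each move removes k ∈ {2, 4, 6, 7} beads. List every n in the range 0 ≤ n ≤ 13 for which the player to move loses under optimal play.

0, 1, 9, 10

Build the Grundy sequence with g(k) = mex{g(k−s) : s ∈ {2, 4, 6, 7}, s ≤ k}:
k:     0  1  2  3  4  5  6  7  8  9 10 11 12 13
g(k):  0  0  1  1  2  2  3  3  4  0  0  1  1  2
The P-positions (g = 0) in 0..13 are 0, 1, 9, 10.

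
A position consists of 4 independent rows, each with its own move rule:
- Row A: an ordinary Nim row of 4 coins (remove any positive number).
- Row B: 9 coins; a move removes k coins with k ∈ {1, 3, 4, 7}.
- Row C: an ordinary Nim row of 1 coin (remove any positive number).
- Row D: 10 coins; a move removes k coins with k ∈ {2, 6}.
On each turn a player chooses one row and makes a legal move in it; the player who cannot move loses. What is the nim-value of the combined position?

Row A is a plain Nim row of size 4, so its Grundy value is 4.
Grundy values for row B (subtraction set {1, 3, 4, 7}):
k:     0  1  2  3  4  5  6  7  8  9
g(k):  0  1  0  1  2  3  2  3  0  1
So g(9) = 1.
Row C is a plain Nim row of size 1, so its Grundy value is 1.
For row D, compute g(0), g(1), … with moves {2, 6}:
k:     0  1  2  3  4  5  6  7  8  9 10
g(k):  0  0  1  1  0  0  1  1  0  0  1
So g(10) = 1.
The value of a disjunctive sum is the nim-sum of the parts.
Combined value = 4 ⊕ 1 ⊕ 1 ⊕ 1 = 5.

5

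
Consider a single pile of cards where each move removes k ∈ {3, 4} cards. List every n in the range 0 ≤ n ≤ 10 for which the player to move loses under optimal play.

0, 1, 2, 7, 8, 9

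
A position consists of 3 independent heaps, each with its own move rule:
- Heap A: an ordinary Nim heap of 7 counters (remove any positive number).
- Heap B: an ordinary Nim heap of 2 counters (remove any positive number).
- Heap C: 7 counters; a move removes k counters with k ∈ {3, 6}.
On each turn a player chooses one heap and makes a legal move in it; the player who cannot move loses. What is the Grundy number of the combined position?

Heap A is a plain Nim heap of size 7, so its Grundy value is 7.
Heap B is a plain Nim heap of size 2, so its Grundy value is 2.
Grundy values for heap C (subtraction set {3, 6}):
k:     0  1  2  3  4  5  6  7
g(k):  0  0  0  1  1  1  2  2
So g(7) = 2.
The value of a disjunctive sum is the nim-sum of the parts.
Combined value = 7 XOR 2 XOR 2 = 7.

7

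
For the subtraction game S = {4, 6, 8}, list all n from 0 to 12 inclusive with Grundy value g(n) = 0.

0, 1, 2, 3, 12

Build the Grundy sequence with g(k) = mex{g(k−s) : s ∈ {4, 6, 8}, s ≤ k}:
k:     0  1  2  3  4  5  6  7  8  9 10 11 12
g(k):  0  0  0  0  1  1  1  1  2  2  2  2  0
The P-positions (g = 0) in 0..12 are 0, 1, 2, 3, 12.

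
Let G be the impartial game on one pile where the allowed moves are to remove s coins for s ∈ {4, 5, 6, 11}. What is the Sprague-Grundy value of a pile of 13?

3

Build the Grundy sequence with g(k) = mex{g(k−s) : s ∈ {4, 5, 6, 11}, s ≤ k}:
k:     0  1  2  3  4  5  6  7  8  9 10 11 12 13
g(k):  0  0  0  0  1  1  1  1  2  2  0  2  3  3
So g(13) = 3.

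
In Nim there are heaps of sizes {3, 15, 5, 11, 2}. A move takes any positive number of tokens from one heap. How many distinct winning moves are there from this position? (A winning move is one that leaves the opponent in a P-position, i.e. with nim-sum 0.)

0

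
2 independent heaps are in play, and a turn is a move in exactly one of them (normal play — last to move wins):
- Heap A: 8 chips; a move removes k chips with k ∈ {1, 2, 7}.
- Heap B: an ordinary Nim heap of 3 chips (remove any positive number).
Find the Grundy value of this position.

Build the Grundy sequence for heap A with g(k) = mex{g(k−s) : s ∈ {1, 2, 7}, s ≤ k}:
g(0) = mex{} = 0
g(1) = mex{0} = 1
g(2) = mex{0,1} = 2
g(3) = mex{1,2} = 0
g(4) = mex{0,2} = 1
g(5) = mex{0,1} = 2
g(6) = mex{1,2} = 0
g(7) = mex{0,2} = 1
g(8) = mex{0,1} = 2
So g(8) = 2.
Heap B is a plain Nim heap of size 3, so its Grundy value is 3.
By the Sprague-Grundy theorem, the Grundy value of a sum of independent games is the XOR of the component values.
Combined value = 2 XOR 3 = 1.

1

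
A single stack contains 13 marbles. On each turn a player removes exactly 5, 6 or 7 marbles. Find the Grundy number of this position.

0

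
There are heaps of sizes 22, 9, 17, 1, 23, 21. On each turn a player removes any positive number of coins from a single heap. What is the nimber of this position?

13

Nim-sum: 22 ^ 9 ^ 17 ^ 1 ^ 23 ^ 21 = 13.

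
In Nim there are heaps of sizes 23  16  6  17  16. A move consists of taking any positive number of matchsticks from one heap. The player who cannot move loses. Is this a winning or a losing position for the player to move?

Nim-sum: 23 XOR 16 XOR 6 XOR 17 XOR 16 = 0.
The nim-sum is 0, so this is a P-position: the player to move is in a losing position under optimal play.

Losing position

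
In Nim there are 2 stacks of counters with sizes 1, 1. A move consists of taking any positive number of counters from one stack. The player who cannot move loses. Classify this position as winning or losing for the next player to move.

Compute the nim-sum pairwise:
1 XOR 1 = 0
The nim-sum is 0, so this is a P-position: the player to move is in a losing position under optimal play.

Losing position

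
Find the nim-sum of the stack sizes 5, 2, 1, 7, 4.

Bitwise XOR of the heap sizes:
  101  (5)
  010  (2)
  001  (1)
  111  (7)
  100  (4)
  ---
  101  (5)

5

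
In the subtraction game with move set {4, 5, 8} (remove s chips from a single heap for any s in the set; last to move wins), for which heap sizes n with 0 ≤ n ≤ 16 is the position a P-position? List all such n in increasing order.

0, 1, 2, 3, 12, 13, 14, 15

Compute g(0), g(1), … for moves {4, 5, 8}:
k:     0  1  2  3  4  5  6  7  8  9 10 11 12 13 14 15 16
g(k):  0  0  0  0  1  1  1  1  2  2  2  2  0  0  0  0  1
The P-positions (g = 0) in 0..16 are 0, 1, 2, 3, 12, 13, 14, 15.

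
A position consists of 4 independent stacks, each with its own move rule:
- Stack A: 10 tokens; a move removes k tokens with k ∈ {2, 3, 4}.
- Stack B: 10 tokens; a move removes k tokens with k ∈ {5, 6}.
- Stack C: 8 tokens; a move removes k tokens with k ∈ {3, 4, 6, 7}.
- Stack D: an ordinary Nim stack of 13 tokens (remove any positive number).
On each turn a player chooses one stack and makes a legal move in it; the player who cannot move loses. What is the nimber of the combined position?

15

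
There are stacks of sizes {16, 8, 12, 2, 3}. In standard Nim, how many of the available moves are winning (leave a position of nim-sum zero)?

Nim-sum: 16 XOR 8 XOR 12 XOR 2 XOR 3 = 21.
The overall nim-sum is X = 21. A stack of size p has a winning move iff p XOR X < p (reduce it to p XOR X).
  16: 16 XOR 21 = 5 < 16 — winning move (to 5).
  8: 8 XOR 21 = 29 ≥ 8 — no move.
  12: 12 XOR 21 = 25 ≥ 12 — no move.
  2: 2 XOR 21 = 23 ≥ 2 — no move.
  3: 3 XOR 21 = 22 ≥ 3 — no move.
That gives 1 winning move.

1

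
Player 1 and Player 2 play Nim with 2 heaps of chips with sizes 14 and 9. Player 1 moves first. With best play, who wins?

Player 1 wins

Nim-sum: 14 XOR 9 = 7.
The nim-sum is 7 ≠ 0, so this is an N-position: the player to move can win; Player 1 has a winning move.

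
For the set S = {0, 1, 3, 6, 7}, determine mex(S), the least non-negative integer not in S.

2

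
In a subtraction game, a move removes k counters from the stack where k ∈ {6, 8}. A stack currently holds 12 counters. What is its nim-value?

Compute g(0), g(1), … for moves {6, 8}:
k:     0  1  2  3  4  5  6  7  8  9 10 11 12
g(k):  0  0  0  0  0  0  1  1  1  1  1  1  2
So g(12) = 2.

2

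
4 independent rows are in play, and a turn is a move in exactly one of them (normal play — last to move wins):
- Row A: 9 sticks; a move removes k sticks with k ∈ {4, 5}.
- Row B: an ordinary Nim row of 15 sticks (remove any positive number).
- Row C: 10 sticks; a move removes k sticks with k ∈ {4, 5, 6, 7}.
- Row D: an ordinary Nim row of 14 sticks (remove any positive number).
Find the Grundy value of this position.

3

Grundy values for row A (subtraction set {4, 5}):
k:     0  1  2  3  4  5  6  7  8  9
g(k):  0  0  0  0  1  1  1  1  2  0
So g(9) = 0.
Row B is a plain Nim row of size 15, so its Grundy value is 15.
Grundy values for row C (subtraction set {4, 5, 6, 7}):
g(0) = mex{} = 0
g(1) = mex{} = 0
g(2) = mex{} = 0
g(3) = mex{} = 0
g(4) = mex{0} = 1
g(5) = mex{0} = 1
g(6) = mex{0} = 1
g(7) = mex{0} = 1
g(8) = mex{0,1} = 2
g(9) = mex{0,1} = 2
g(10) = mex{0,1} = 2
So g(10) = 2.
Row D is a plain Nim row of size 14, so its Grundy value is 14.
By the Sprague-Grundy theorem, the Grundy value of a sum of independent games is the XOR of the component values.
Combined value = 0 ⊕ 15 ⊕ 2 ⊕ 14 = 3.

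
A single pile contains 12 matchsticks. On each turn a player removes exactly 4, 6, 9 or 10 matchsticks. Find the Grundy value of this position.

3

Compute g(0), g(1), … for moves {4, 6, 9, 10}:
k:     0  1  2  3  4  5  6  7  8  9 10 11 12
g(k):  0  0  0  0  1  1  1  1  2  2  2  2  3
So g(12) = 3.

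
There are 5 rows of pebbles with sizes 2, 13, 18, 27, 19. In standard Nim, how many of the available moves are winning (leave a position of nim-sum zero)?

3

Compute the nim-sum pairwise:
2 ⊕ 13 = 15
15 ⊕ 18 = 29
29 ⊕ 27 = 6
6 ⊕ 19 = 21
The overall nim-sum is X = 21. A row of size p has a winning move iff p XOR X < p (reduce it to p XOR X).
  2: 2 XOR 21 = 23 ≥ 2 — no move.
  13: 13 XOR 21 = 24 ≥ 13 — no move.
  18: 18 XOR 21 = 7 < 18 — winning move (to 7).
  27: 27 XOR 21 = 14 < 27 — winning move (to 14).
  19: 19 XOR 21 = 6 < 19 — winning move (to 6).
That gives 3 winning moves.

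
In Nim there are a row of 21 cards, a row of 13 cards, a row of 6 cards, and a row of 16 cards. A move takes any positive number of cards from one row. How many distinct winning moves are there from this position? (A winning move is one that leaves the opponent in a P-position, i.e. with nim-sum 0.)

Bitwise XOR of the heap sizes:
  10101  (21)
  01101  (13)
  00110  (6)
  10000  (16)
  -----
  01110  (14)
The overall nim-sum is X = 14. A row of size p has a winning move iff p XOR X < p (reduce it to p XOR X).
  21: 21 XOR 14 = 27 ≥ 21 — no move.
  13: 13 XOR 14 = 3 < 13 — winning move (to 3).
  6: 6 XOR 14 = 8 ≥ 6 — no move.
  16: 16 XOR 14 = 30 ≥ 16 — no move.
That gives 1 winning move.

1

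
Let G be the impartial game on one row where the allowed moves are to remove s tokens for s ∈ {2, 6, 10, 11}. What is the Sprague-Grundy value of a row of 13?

0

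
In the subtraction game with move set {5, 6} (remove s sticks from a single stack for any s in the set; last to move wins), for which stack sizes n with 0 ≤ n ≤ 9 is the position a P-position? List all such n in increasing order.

Grundy values for subtraction set {5, 6}:
g(0) = mex{} = 0
g(1) = mex{} = 0
g(2) = mex{} = 0
g(3) = mex{} = 0
g(4) = mex{} = 0
g(5) = mex{0} = 1
g(6) = mex{0} = 1
g(7) = mex{0} = 1
g(8) = mex{0} = 1
g(9) = mex{0} = 1
The P-positions (g = 0) in 0..9 are 0, 1, 2, 3, 4.

0, 1, 2, 3, 4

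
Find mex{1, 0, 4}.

The values 0, 1 are all present; 2 is the first non-negative integer missing from the set.

2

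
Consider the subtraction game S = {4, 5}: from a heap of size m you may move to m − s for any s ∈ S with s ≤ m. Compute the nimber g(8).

2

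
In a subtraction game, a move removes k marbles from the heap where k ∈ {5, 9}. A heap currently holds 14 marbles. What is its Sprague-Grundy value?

0

Grundy values for subtraction set {5, 9}:
k:     0  1  2  3  4  5  6  7  8  9 10 11 12 13 14
g(k):  0  0  0  0  0  1  1  1  1  1  2  2  2  2  0
So g(14) = 0.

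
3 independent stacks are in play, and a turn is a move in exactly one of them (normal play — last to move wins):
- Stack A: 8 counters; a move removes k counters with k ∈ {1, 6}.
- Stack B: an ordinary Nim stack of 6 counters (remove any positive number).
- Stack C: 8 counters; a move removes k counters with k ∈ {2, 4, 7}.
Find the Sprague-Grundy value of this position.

Build the Grundy sequence for stack A with g(k) = mex{g(k−s) : s ∈ {1, 6}, s ≤ k}:
k:     0  1  2  3  4  5  6  7  8
g(k):  0  1  0  1  0  1  2  0  1
So g(8) = 1.
Stack B is a plain Nim stack of size 6, so its Grundy value is 6.
Build the Grundy sequence for stack C with g(k) = mex{g(k−s) : s ∈ {2, 4, 7}, s ≤ k}:
k:     0  1  2  3  4  5  6  7  8
g(k):  0  0  1  1  2  2  0  3  1
So g(8) = 1.
The value of a disjunctive sum is the nim-sum of the parts.
Combined value = 1 ⊕ 6 ⊕ 1 = 6.

6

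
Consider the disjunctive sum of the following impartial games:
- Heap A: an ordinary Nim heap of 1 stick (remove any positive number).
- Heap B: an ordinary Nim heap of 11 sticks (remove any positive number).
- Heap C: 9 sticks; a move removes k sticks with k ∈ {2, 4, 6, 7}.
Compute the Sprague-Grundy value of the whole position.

10

Heap A is a plain Nim heap of size 1, so its Grundy value is 1.
Heap B is a plain Nim heap of size 11, so its Grundy value is 11.
For heap C, compute g(0), g(1), … with moves {2, 4, 6, 7}:
k:     0  1  2  3  4  5  6  7  8  9
g(k):  0  0  1  1  2  2  3  3  4  0
So g(9) = 0.
By the Sprague-Grundy theorem, the Grundy value of a sum of independent games is the XOR of the component values.
Combined value = 1 XOR 11 XOR 0 = 10.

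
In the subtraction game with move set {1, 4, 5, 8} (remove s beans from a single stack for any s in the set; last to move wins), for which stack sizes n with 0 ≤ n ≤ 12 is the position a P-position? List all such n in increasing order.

Build the Grundy sequence with g(k) = mex{g(k−s) : s ∈ {1, 4, 5, 8}, s ≤ k}:
g(0) = mex{} = 0
g(1) = mex{0} = 1
g(2) = mex{1} = 0
g(3) = mex{0} = 1
g(4) = mex{0,1} = 2
g(5) = mex{0,1,2} = 3
g(6) = mex{0,1,3} = 2
g(7) = mex{0,1,2} = 3
g(8) = mex{0,1,2,3} = 4
g(9) = mex{1,2,3,4} = 0
g(10) = mex{0,2,3} = 1
g(11) = mex{1,2,3} = 0
g(12) = mex{0,2,3,4} = 1
The P-positions (g = 0) in 0..12 are 0, 2, 9, 11.

0, 2, 9, 11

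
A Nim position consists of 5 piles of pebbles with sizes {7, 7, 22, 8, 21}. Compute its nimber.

11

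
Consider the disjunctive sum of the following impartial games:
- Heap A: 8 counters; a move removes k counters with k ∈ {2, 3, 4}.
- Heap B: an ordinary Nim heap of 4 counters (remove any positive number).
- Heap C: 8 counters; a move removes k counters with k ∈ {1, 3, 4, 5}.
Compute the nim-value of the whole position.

5

Grundy values for heap A (subtraction set {2, 3, 4}):
g(0) = mex{} = 0
g(1) = mex{} = 0
g(2) = mex{0} = 1
g(3) = mex{0} = 1
g(4) = mex{0,1} = 2
g(5) = mex{0,1} = 2
g(6) = mex{1,2} = 0
g(7) = mex{1,2} = 0
g(8) = mex{0,2} = 1
So g(8) = 1.
Heap B is a plain Nim heap of size 4, so its Grundy value is 4.
Build the Grundy sequence for heap C with g(k) = mex{g(k−s) : s ∈ {1, 3, 4, 5}, s ≤ k}:
k:     0  1  2  3  4  5  6  7  8
g(k):  0  1  0  1  2  3  2  3  0
So g(8) = 0.
The value of a disjunctive sum is the nim-sum of the parts.
Combined value = 1 ⊕ 4 ⊕ 0 = 5.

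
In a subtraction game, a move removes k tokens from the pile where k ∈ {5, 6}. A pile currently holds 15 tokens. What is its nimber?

Build the Grundy sequence with g(k) = mex{g(k−s) : s ∈ {5, 6}, s ≤ k}:
k:     0  1  2  3  4  5  6  7  8  9 10 11 12 13 14 15
g(k):  0  0  0  0  0  1  1  1  1  1  2  0  0  0  0  0
So g(15) = 0.

0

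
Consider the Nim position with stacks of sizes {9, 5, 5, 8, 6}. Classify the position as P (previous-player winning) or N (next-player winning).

N-position

Write each in binary and XOR column by column:
  1001  (9)
  0101  (5)
  0101  (5)
  1000  (8)
  0110  (6)
  ----
  0111  (7)
The nim-sum is 7 ≠ 0, so this is an N-position: the player to move can win.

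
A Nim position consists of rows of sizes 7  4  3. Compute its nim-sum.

0

Compute the nim-sum pairwise:
7 ⊕ 4 = 3
3 ⊕ 3 = 0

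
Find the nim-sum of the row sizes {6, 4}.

2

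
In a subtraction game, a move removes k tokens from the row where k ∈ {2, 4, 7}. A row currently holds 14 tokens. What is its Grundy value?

Grundy values for subtraction set {2, 4, 7}:
k:     0  1  2  3  4  5  6  7  8  9 10 11 12 13 14
g(k):  0  0  1  1  2  2  0  3  1  0  2  1  0  2  1
So g(14) = 1.

1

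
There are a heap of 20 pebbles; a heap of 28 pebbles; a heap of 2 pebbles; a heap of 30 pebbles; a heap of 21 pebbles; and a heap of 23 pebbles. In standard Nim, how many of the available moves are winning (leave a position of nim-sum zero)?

In binary:
  10100  (20)
  11100  (28)
  00010  (2)
  11110  (30)
  10101  (21)
  10111  (23)
  -----
  10110  (22)
The overall nim-sum is X = 22. A heap of size p has a winning move iff p XOR X < p (reduce it to p XOR X).
  20: 20 XOR 22 = 2 < 20 — winning move (to 2).
  28: 28 XOR 22 = 10 < 28 — winning move (to 10).
  2: 2 XOR 22 = 20 ≥ 2 — no move.
  30: 30 XOR 22 = 8 < 30 — winning move (to 8).
  21: 21 XOR 22 = 3 < 21 — winning move (to 3).
  23: 23 XOR 22 = 1 < 23 — winning move (to 1).
That gives 5 winning moves.

5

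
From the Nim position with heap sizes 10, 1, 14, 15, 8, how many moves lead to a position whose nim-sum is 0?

3

Nim-sum: 10 XOR 1 XOR 14 XOR 15 XOR 8 = 2.
The overall nim-sum is X = 2. A heap of size p has a winning move iff p XOR X < p (reduce it to p XOR X).
  10: 10 XOR 2 = 8 < 10 — winning move (to 8).
  1: 1 XOR 2 = 3 ≥ 1 — no move.
  14: 14 XOR 2 = 12 < 14 — winning move (to 12).
  15: 15 XOR 2 = 13 < 15 — winning move (to 13).
  8: 8 XOR 2 = 10 ≥ 8 — no move.
That gives 3 winning moves.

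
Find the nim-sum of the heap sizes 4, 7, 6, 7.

2

Compute the nim-sum pairwise:
4 XOR 7 = 3
3 XOR 6 = 5
5 XOR 7 = 2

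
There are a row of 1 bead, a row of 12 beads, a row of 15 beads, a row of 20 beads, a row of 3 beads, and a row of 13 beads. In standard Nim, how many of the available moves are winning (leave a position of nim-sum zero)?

1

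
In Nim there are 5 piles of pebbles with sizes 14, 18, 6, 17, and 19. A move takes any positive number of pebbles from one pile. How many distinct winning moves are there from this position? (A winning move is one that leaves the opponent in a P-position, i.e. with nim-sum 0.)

Bitwise XOR of the heap sizes:
  01110  (14)
  10010  (18)
  00110  (6)
  10001  (17)
  10011  (19)
  -----
  11000  (24)
The overall nim-sum is X = 24. A pile of size p has a winning move iff p XOR X < p (reduce it to p XOR X).
  14: 14 XOR 24 = 22 ≥ 14 — no move.
  18: 18 XOR 24 = 10 < 18 — winning move (to 10).
  6: 6 XOR 24 = 30 ≥ 6 — no move.
  17: 17 XOR 24 = 9 < 17 — winning move (to 9).
  19: 19 XOR 24 = 11 < 19 — winning move (to 11).
That gives 3 winning moves.

3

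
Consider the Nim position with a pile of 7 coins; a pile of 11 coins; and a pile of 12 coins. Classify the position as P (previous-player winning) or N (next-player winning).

P-position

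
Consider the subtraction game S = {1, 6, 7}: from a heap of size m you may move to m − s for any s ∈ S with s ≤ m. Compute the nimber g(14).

0

Build the Grundy sequence with g(k) = mex{g(k−s) : s ∈ {1, 6, 7}, s ≤ k}:
k:     0  1  2  3  4  5  6  7  8  9 10 11 12 13 14
g(k):  0  1  0  1  0  1  2  3  2  3  2  3  0  1  0
So g(14) = 0.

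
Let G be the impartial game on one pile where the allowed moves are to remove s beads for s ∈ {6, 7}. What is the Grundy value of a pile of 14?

0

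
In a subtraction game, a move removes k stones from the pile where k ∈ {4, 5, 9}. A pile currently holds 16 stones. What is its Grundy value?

0

Build the Grundy sequence with g(k) = mex{g(k−s) : s ∈ {4, 5, 9}, s ≤ k}:
k:     0  1  2  3  4  5  6  7  8  9 10 11 12 13 14 15 16
g(k):  0  0  0  0  1  1  1  1  2  2  2  2  3  0  0  0  0
So g(16) = 0.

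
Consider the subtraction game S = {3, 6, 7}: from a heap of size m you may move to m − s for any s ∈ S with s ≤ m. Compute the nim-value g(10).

Compute g(0), g(1), … for moves {3, 6, 7}:
g(0) = mex{} = 0
g(1) = mex{} = 0
g(2) = mex{} = 0
g(3) = mex{0} = 1
g(4) = mex{0} = 1
g(5) = mex{0} = 1
g(6) = mex{0,1} = 2
g(7) = mex{0,1} = 2
g(8) = mex{0,1} = 2
g(9) = mex{0,1,2} = 3
g(10) = mex{1,2} = 0
So g(10) = 0.

0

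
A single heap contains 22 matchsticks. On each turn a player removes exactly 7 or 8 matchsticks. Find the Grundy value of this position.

1

Compute g(0), g(1), … for moves {7, 8}:
k:     0  1  2  3  4  5  6  7  8  9 10 11 12 13 14 15 16 17 18 19 20 21 22
g(k):  0  0  0  0  0  0  0  1  1  1  1  1  1  1  2  0  0  0  0  0  0  0  1
So g(22) = 1.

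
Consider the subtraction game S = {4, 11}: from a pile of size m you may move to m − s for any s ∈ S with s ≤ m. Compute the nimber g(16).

0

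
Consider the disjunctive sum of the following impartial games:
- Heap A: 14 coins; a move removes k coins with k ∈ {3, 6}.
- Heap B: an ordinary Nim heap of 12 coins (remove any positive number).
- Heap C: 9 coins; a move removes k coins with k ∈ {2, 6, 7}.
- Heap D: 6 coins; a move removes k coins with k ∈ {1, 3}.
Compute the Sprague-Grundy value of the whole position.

13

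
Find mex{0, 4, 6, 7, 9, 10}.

1

0 is in the set but 1 is not, so the mex is 1.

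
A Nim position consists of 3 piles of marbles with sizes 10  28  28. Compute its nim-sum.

10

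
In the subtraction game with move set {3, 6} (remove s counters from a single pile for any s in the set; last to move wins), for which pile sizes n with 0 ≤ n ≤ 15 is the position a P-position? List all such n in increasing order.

0, 1, 2, 9, 10, 11

Compute g(0), g(1), … for moves {3, 6}:
k:     0  1  2  3  4  5  6  7  8  9 10 11 12 13 14 15
g(k):  0  0  0  1  1  1  2  2  2  0  0  0  1  1  1  2
The P-positions (g = 0) in 0..15 are 0, 1, 2, 9, 10, 11.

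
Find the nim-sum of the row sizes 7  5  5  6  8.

9

Nim-sum: 7 ⊕ 5 ⊕ 5 ⊕ 6 ⊕ 8 = 9.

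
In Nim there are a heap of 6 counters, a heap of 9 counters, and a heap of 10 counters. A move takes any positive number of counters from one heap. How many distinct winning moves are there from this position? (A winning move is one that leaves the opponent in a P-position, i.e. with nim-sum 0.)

1

Nim-sum: 6 ⊕ 9 ⊕ 10 = 5.
The overall nim-sum is X = 5. A heap of size p has a winning move iff p XOR X < p (reduce it to p XOR X).
  6: 6 XOR 5 = 3 < 6 — winning move (to 3).
  9: 9 XOR 5 = 12 ≥ 9 — no move.
  10: 10 XOR 5 = 15 ≥ 10 — no move.
That gives 1 winning move.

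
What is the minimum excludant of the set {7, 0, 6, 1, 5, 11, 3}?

The values 0, 1 are all present; 2 is the first non-negative integer missing from the set.

2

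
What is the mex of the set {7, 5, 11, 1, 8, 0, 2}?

The values 0, 1, 2 are all present; 3 is the first non-negative integer missing from the set.

3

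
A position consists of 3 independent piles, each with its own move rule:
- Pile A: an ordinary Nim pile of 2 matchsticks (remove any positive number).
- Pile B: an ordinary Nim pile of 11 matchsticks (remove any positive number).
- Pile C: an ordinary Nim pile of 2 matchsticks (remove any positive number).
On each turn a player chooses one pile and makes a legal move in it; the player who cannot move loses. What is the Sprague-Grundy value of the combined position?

11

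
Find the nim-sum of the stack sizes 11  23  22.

Nim-sum: 11 ⊕ 23 ⊕ 22 = 10.

10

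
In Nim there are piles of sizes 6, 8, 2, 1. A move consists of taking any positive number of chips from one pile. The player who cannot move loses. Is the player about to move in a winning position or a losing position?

Nim-sum: 6 ^ 8 ^ 2 ^ 1 = 13.
The nim-sum is 13 ≠ 0, so this is an N-position: the player to move can win.

Winning position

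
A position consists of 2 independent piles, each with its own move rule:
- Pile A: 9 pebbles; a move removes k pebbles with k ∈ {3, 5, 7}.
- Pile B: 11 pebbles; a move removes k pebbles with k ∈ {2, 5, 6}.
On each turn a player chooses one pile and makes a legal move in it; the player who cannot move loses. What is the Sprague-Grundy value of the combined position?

Grundy values for pile A (subtraction set {3, 5, 7}):
k:     0  1  2  3  4  5  6  7  8  9
g(k):  0  0  0  1  1  1  2  2  2  3
So g(9) = 3.
Grundy values for pile B (subtraction set {2, 5, 6}):
k:     0  1  2  3  4  5  6  7  8  9 10 11
g(k):  0  0  1  1  0  2  1  3  0  2  1  0
So g(11) = 0.
The value of a disjunctive sum is the nim-sum of the parts.
Combined value = 3 ⊕ 0 = 3.

3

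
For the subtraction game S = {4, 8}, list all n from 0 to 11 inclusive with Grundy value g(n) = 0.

0, 1, 2, 3

Compute g(0), g(1), … for moves {4, 8}:
g(0) = mex{} = 0
g(1) = mex{} = 0
g(2) = mex{} = 0
g(3) = mex{} = 0
g(4) = mex{0} = 1
g(5) = mex{0} = 1
g(6) = mex{0} = 1
g(7) = mex{0} = 1
g(8) = mex{0,1} = 2
g(9) = mex{0,1} = 2
g(10) = mex{0,1} = 2
g(11) = mex{0,1} = 2
The P-positions (g = 0) in 0..11 are 0, 1, 2, 3.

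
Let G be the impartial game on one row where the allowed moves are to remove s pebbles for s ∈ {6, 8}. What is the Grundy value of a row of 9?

1

Build the Grundy sequence with g(k) = mex{g(k−s) : s ∈ {6, 8}, s ≤ k}:
g(0) = mex{} = 0
g(1) = mex{} = 0
g(2) = mex{} = 0
g(3) = mex{} = 0
g(4) = mex{} = 0
g(5) = mex{} = 0
g(6) = mex{0} = 1
g(7) = mex{0} = 1
g(8) = mex{0} = 1
g(9) = mex{0} = 1
So g(9) = 1.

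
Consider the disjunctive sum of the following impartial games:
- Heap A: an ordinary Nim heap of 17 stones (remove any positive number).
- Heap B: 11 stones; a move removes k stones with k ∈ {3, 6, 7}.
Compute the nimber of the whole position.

17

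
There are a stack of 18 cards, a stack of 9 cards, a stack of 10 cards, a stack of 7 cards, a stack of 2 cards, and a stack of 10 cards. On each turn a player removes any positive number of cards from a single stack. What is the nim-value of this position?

30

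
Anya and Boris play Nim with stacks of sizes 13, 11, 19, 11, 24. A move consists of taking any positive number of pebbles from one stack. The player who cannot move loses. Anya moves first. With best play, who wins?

Anya wins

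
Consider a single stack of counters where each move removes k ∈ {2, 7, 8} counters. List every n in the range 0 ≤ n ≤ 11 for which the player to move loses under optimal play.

Build the Grundy sequence with g(k) = mex{g(k−s) : s ∈ {2, 7, 8}, s ≤ k}:
k:     0  1  2  3  4  5  6  7  8  9 10 11
g(k):  0  0  1  1  0  0  1  1  2  2  0  3
The P-positions (g = 0) in 0..11 are 0, 1, 4, 5, 10.

0, 1, 4, 5, 10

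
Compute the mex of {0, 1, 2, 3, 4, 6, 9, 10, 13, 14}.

5

The values 0, 1, 2, 3, 4 are all present; 5 is the first non-negative integer missing from the set.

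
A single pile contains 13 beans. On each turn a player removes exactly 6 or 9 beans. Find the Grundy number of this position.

2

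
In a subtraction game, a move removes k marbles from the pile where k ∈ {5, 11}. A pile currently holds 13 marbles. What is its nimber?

2

Compute g(0), g(1), … for moves {5, 11}:
g(0) = mex{} = 0
g(1) = mex{} = 0
g(2) = mex{} = 0
g(3) = mex{} = 0
g(4) = mex{} = 0
g(5) = mex{0} = 1
g(6) = mex{0} = 1
g(7) = mex{0} = 1
g(8) = mex{0} = 1
g(9) = mex{0} = 1
g(10) = mex{1} = 0
g(11) = mex{0,1} = 2
g(12) = mex{0,1} = 2
g(13) = mex{0,1} = 2
So g(13) = 2.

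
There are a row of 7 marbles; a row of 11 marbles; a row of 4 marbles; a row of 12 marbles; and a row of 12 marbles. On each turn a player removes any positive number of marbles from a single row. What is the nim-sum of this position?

8

In binary:
  0111  (7)
  1011  (11)
  0100  (4)
  1100  (12)
  1100  (12)
  ----
  1000  (8)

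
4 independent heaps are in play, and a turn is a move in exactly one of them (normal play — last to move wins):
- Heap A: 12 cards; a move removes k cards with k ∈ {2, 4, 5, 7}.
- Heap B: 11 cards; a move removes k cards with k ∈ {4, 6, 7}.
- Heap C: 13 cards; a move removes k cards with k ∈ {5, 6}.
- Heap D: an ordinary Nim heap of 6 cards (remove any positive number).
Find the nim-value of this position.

7

Grundy values for heap A (subtraction set {2, 4, 5, 7}):
g(0) = mex{} = 0
g(1) = mex{} = 0
g(2) = mex{0} = 1
g(3) = mex{0} = 1
g(4) = mex{0,1} = 2
g(5) = mex{0,1} = 2
g(6) = mex{0,1,2} = 3
g(7) = mex{0,1,2} = 3
g(8) = mex{0,1,2,3} = 4
g(9) = mex{1,2,3} = 0
g(10) = mex{1,2,3,4} = 0
g(11) = mex{0,2,3} = 1
g(12) = mex{0,2,3,4} = 1
So g(12) = 1.
For heap B, compute g(0), g(1), … with moves {4, 6, 7}:
k:     0  1  2  3  4  5  6  7  8  9 10 11
g(k):  0  0  0  0  1  1  1  1  2  2  2  0
So g(11) = 0.
For heap C, compute g(0), g(1), … with moves {5, 6}:
k:     0  1  2  3  4  5  6  7  8  9 10 11 12 13
g(k):  0  0  0  0  0  1  1  1  1  1  2  0  0  0
So g(13) = 0.
Heap D is a plain Nim heap of size 6, so its Grundy value is 6.
The value of a disjunctive sum is the nim-sum of the parts.
Combined value = 1 ⊕ 0 ⊕ 0 ⊕ 6 = 7.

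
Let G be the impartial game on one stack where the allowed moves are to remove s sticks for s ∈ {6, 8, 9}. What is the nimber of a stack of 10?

1

Build the Grundy sequence with g(k) = mex{g(k−s) : s ∈ {6, 8, 9}, s ≤ k}:
k:     0  1  2  3  4  5  6  7  8  9 10
g(k):  0  0  0  0  0  0  1  1  1  1  1
So g(10) = 1.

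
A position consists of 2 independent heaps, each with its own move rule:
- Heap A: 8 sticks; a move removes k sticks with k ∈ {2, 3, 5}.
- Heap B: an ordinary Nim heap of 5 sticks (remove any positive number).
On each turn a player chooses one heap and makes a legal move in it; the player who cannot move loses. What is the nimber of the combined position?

5

For heap A, compute g(0), g(1), … with moves {2, 3, 5}:
g(0) = mex{} = 0
g(1) = mex{} = 0
g(2) = mex{0} = 1
g(3) = mex{0} = 1
g(4) = mex{0,1} = 2
g(5) = mex{0,1} = 2
g(6) = mex{0,1,2} = 3
g(7) = mex{1,2} = 0
g(8) = mex{1,2,3} = 0
So g(8) = 0.
Heap B is a plain Nim heap of size 5, so its Grundy value is 5.
By the Sprague-Grundy theorem, the Grundy value of a sum of independent games is the XOR of the component values.
Combined value = 0 ⊕ 5 = 5.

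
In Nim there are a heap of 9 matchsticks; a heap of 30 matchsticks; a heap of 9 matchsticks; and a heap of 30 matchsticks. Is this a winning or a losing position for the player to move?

Write each in binary and XOR column by column:
  01001  (9)
  11110  (30)
  01001  (9)
  11110  (30)
  -----
  00000  (0)
The nim-sum is 0, so this is a P-position: the player to move is in a losing position under optimal play.

Losing position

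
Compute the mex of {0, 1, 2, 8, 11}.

3

The values 0, 1, 2 are all present; 3 is the first non-negative integer missing from the set.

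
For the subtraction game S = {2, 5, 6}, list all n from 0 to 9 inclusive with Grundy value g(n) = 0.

0, 1, 4, 8

Build the Grundy sequence with g(k) = mex{g(k−s) : s ∈ {2, 5, 6}, s ≤ k}:
g(0) = mex{} = 0
g(1) = mex{} = 0
g(2) = mex{0} = 1
g(3) = mex{0} = 1
g(4) = mex{1} = 0
g(5) = mex{0,1} = 2
g(6) = mex{0} = 1
g(7) = mex{0,1,2} = 3
g(8) = mex{1} = 0
g(9) = mex{0,1,3} = 2
The P-positions (g = 0) in 0..9 are 0, 1, 4, 8.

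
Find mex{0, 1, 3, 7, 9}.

The values 0, 1 are all present; 2 is the first non-negative integer missing from the set.

2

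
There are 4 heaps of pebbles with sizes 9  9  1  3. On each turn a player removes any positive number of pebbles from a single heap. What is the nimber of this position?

In binary:
  1001  (9)
  1001  (9)
  0001  (1)
  0011  (3)
  ----
  0010  (2)

2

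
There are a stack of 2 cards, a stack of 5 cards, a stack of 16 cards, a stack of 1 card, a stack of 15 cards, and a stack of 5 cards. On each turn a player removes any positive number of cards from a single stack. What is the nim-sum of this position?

28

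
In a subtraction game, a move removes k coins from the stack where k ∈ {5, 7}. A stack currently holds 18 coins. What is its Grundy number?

1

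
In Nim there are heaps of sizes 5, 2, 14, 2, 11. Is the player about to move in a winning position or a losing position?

Nim-sum: 5 XOR 2 XOR 14 XOR 2 XOR 11 = 0.
The nim-sum is 0, so this is a P-position: the player to move is in a losing position under optimal play.

Losing position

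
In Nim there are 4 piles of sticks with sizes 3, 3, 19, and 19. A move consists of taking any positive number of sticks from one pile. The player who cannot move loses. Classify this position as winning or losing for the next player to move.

Losing position

Bitwise XOR of the heap sizes:
  00011  (3)
  00011  (3)
  10011  (19)
  10011  (19)
  -----
  00000  (0)
The nim-sum is 0, so this is a P-position: the player to move is in a losing position under optimal play.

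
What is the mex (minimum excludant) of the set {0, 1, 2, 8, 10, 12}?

3

The values 0, 1, 2 are all present; 3 is the first non-negative integer missing from the set.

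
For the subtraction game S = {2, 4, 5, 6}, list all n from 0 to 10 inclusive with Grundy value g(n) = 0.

Build the Grundy sequence with g(k) = mex{g(k−s) : s ∈ {2, 4, 5, 6}, s ≤ k}:
g(0) = mex{} = 0
g(1) = mex{} = 0
g(2) = mex{0} = 1
g(3) = mex{0} = 1
g(4) = mex{0,1} = 2
g(5) = mex{0,1} = 2
g(6) = mex{0,1,2} = 3
g(7) = mex{0,1,2} = 3
g(8) = mex{1,2,3} = 0
g(9) = mex{1,2,3} = 0
g(10) = mex{0,2,3} = 1
The P-positions (g = 0) in 0..10 are 0, 1, 8, 9.

0, 1, 8, 9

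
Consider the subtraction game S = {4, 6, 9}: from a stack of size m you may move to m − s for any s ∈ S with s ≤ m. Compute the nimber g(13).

0

Compute g(0), g(1), … for moves {4, 6, 9}:
k:     0  1  2  3  4  5  6  7  8  9 10 11 12 13
g(k):  0  0  0  0  1  1  1  1  2  2  2  2  3  0
So g(13) = 0.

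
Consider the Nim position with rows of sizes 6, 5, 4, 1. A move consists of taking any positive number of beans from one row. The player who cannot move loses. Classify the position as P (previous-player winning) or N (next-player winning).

N-position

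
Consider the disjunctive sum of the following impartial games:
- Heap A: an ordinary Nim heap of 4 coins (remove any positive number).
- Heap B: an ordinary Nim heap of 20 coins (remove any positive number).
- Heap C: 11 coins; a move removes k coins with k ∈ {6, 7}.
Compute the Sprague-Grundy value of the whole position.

17

Heap A is a plain Nim heap of size 4, so its Grundy value is 4.
Heap B is a plain Nim heap of size 20, so its Grundy value is 20.
Build the Grundy sequence for heap C with g(k) = mex{g(k−s) : s ∈ {6, 7}, s ≤ k}:
g(0) = mex{} = 0
g(1) = mex{} = 0
g(2) = mex{} = 0
g(3) = mex{} = 0
g(4) = mex{} = 0
g(5) = mex{} = 0
g(6) = mex{0} = 1
g(7) = mex{0} = 1
g(8) = mex{0} = 1
g(9) = mex{0} = 1
g(10) = mex{0} = 1
g(11) = mex{0} = 1
So g(11) = 1.
The value of a disjunctive sum is the nim-sum of the parts.
Combined value = 4 XOR 20 XOR 1 = 17.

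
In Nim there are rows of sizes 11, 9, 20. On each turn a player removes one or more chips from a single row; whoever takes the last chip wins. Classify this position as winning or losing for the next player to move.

Write each in binary and XOR column by column:
  01011  (11)
  01001  (9)
  10100  (20)
  -----
  10110  (22)
The nim-sum is 22 ≠ 0, so this is an N-position: the player to move can win.

Winning position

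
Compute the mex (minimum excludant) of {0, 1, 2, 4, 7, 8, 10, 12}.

3

The values 0, 1, 2 are all present; 3 is the first non-negative integer missing from the set.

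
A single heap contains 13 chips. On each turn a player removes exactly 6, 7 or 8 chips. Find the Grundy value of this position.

2

Grundy values for subtraction set {6, 7, 8}:
k:     0  1  2  3  4  5  6  7  8  9 10 11 12 13
g(k):  0  0  0  0  0  0  1  1  1  1  1  1  2  2
So g(13) = 2.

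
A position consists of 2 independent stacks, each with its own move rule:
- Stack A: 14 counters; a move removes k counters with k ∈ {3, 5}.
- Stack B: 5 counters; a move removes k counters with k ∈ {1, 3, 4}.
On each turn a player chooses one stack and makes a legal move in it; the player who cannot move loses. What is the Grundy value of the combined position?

1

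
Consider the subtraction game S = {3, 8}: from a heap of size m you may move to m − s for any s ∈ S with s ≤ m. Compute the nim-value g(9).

Grundy values for subtraction set {3, 8}:
g(0) = mex{} = 0
g(1) = mex{} = 0
g(2) = mex{} = 0
g(3) = mex{0} = 1
g(4) = mex{0} = 1
g(5) = mex{0} = 1
g(6) = mex{1} = 0
g(7) = mex{1} = 0
g(8) = mex{0,1} = 2
g(9) = mex{0} = 1
So g(9) = 1.

1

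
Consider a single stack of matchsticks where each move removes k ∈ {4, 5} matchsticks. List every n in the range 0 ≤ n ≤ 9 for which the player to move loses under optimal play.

0, 1, 2, 3, 9

Compute g(0), g(1), … for moves {4, 5}:
k:     0  1  2  3  4  5  6  7  8  9
g(k):  0  0  0  0  1  1  1  1  2  0
The P-positions (g = 0) in 0..9 are 0, 1, 2, 3, 9.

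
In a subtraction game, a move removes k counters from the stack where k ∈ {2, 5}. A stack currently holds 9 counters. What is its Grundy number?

Build the Grundy sequence with g(k) = mex{g(k−s) : s ∈ {2, 5}, s ≤ k}:
g(0) = mex{} = 0
g(1) = mex{} = 0
g(2) = mex{0} = 1
g(3) = mex{0} = 1
g(4) = mex{1} = 0
g(5) = mex{0,1} = 2
g(6) = mex{0} = 1
g(7) = mex{1,2} = 0
g(8) = mex{1} = 0
g(9) = mex{0} = 1
So g(9) = 1.

1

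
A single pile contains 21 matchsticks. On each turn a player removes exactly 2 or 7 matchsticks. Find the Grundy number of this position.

1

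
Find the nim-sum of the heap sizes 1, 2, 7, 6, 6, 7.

Bitwise XOR of the heap sizes:
  001  (1)
  010  (2)
  111  (7)
  110  (6)
  110  (6)
  111  (7)
  ---
  011  (3)

3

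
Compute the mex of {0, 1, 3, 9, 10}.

The values 0, 1 are all present; 2 is the first non-negative integer missing from the set.

2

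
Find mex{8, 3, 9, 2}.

0 is not in the set, so the mex is 0.

0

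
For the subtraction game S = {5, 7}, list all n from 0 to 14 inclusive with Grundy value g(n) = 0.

0, 1, 2, 3, 4, 12, 13, 14

Compute g(0), g(1), … for moves {5, 7}:
g(0) = mex{} = 0
g(1) = mex{} = 0
g(2) = mex{} = 0
g(3) = mex{} = 0
g(4) = mex{} = 0
g(5) = mex{0} = 1
g(6) = mex{0} = 1
g(7) = mex{0} = 1
g(8) = mex{0} = 1
g(9) = mex{0} = 1
g(10) = mex{0,1} = 2
g(11) = mex{0,1} = 2
g(12) = mex{1} = 0
g(13) = mex{1} = 0
g(14) = mex{1} = 0
The P-positions (g = 0) in 0..14 are 0, 1, 2, 3, 4, 12, 13, 14.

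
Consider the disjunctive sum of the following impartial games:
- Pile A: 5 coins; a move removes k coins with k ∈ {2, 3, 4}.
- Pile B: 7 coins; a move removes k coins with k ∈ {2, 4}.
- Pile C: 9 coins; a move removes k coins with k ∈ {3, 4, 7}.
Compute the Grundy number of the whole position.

Grundy values for pile A (subtraction set {2, 3, 4}):
g(0) = mex{} = 0
g(1) = mex{} = 0
g(2) = mex{0} = 1
g(3) = mex{0} = 1
g(4) = mex{0,1} = 2
g(5) = mex{0,1} = 2
So g(5) = 2.
For pile B, compute g(0), g(1), … with moves {2, 4}:
g(0) = mex{} = 0
g(1) = mex{} = 0
g(2) = mex{0} = 1
g(3) = mex{0} = 1
g(4) = mex{0,1} = 2
g(5) = mex{0,1} = 2
g(6) = mex{1,2} = 0
g(7) = mex{1,2} = 0
So g(7) = 0.
Build the Grundy sequence for pile C with g(k) = mex{g(k−s) : s ∈ {3, 4, 7}, s ≤ k}:
g(0) = mex{} = 0
g(1) = mex{} = 0
g(2) = mex{} = 0
g(3) = mex{0} = 1
g(4) = mex{0} = 1
g(5) = mex{0} = 1
g(6) = mex{0,1} = 2
g(7) = mex{0,1} = 2
g(8) = mex{0,1} = 2
g(9) = mex{0,1,2} = 3
So g(9) = 3.
By the Sprague-Grundy theorem, the Grundy value of a sum of independent games is the XOR of the component values.
Combined value = 2 XOR 0 XOR 3 = 1.

1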